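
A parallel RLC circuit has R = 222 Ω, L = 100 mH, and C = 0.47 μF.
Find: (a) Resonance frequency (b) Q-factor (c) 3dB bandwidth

Step 1 — Resonance: ω₀ = 1/√(LC) = 1/√(0.1·4.7e-07) = 4613 rad/s.
Step 2 — f₀ = ω₀/(2π) = 734.1 Hz.
Step 3 — Parallel Q: Q = R/(ω₀L) = 222/(4613·0.1) = 0.4813.
Step 4 — Bandwidth: Δω = ω₀/Q = 9584 rad/s; BW = Δω/(2π) = 1525 Hz.

(a) f₀ = 734.1 Hz  (b) Q = 0.4813  (c) BW = 1525 Hz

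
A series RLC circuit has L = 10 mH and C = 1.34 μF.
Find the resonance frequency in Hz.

Step 1 — Resonance condition Im(Z)=0 gives ω₀ = 1/√(LC).
Step 2 — ω₀ = 1/√(0.01·1.34e-06) = 8639 rad/s.
Step 3 — f₀ = ω₀/(2π) = 1375 Hz.

f₀ = 1375 Hz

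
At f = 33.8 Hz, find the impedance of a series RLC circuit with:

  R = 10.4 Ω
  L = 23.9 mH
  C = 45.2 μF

Step 1 — Angular frequency: ω = 2π·f = 2π·33.8 = 212.4 rad/s.
Step 2 — Component impedances:
  R: Z = R = 10.4 Ω
  L: Z = jωL = j·212.4·0.0239 = 0 + j5.076 Ω
  C: Z = 1/(jωC) = -j/(ω·C) = 0 - j104.2 Ω
Step 3 — Series combination: Z_total = R + L + C = 10.4 - j99.1 Ω = 99.64∠-84.0° Ω.

Z = 10.4 - j99.1 Ω = 99.64∠-84.0° Ω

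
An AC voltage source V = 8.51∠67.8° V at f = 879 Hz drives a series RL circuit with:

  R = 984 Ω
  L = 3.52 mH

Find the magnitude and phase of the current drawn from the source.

Step 1 — Angular frequency: ω = 2π·f = 2π·879 = 5523 rad/s.
Step 2 — Component impedances:
  R: Z = R = 984 Ω
  L: Z = jωL = j·5523·0.00352 = 0 + j19.44 Ω
Step 3 — Series combination: Z_total = R + L = 984 + j19.44 Ω = 984.2∠1.1° Ω.
Step 4 — Source phasor: V = 8.51∠67.8° V = 3.215 + j7.879 V.
Step 5 — Ohm's law: I = V / Z_total = (3.215 + j7.879) / (984 + j19.44) = 0.003425 + j0.00794 A.
Step 6 — Convert to polar: |I| = 0.008647 A, ∠I = 66.7°.

I = 0.008647∠66.7° A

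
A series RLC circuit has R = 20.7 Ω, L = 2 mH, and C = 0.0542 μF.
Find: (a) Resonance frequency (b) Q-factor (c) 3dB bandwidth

Step 1 — Resonance: ω₀ = 1/√(LC) = 1/√(0.002·5.42e-08) = 9.605e+04 rad/s.
Step 2 — f₀ = ω₀/(2π) = 1.529e+04 Hz.
Step 3 — Series Q: Q = ω₀L/R = 9.605e+04·0.002/20.7 = 9.28.
Step 4 — Bandwidth: Δω = ω₀/Q = 1.035e+04 rad/s; BW = Δω/(2π) = 1647 Hz.

(a) f₀ = 1.529e+04 Hz  (b) Q = 9.28  (c) BW = 1647 Hz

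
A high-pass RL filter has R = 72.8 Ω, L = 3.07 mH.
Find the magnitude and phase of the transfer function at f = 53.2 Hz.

Step 1 — Angular frequency: ω = 2π·53.2 = 334.3 rad/s.
Step 2 — Transfer function: H(jω) = jωL/(R + jωL).
Step 3 — Numerator jωL = j·1.026; denominator R + jωL = 72.8 + j1.026.
Step 4 — H = 0.0001987 + j0.01409.
Step 5 — Magnitude: |H| = 0.01409 (-37.0 dB); phase: φ = 89.2°.

|H| = 0.01409 (-37.0 dB), φ = 89.2°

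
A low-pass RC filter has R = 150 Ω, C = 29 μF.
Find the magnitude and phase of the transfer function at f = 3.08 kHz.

Step 1 — Angular frequency: ω = 2π·3080 = 1.935e+04 rad/s.
Step 2 — Transfer function: H(jω) = 1/(1 + jωRC).
Step 3 — Denominator: 1 + jωRC = 1 + j·1.935e+04·150·2.9e-05 = 1 + j84.18.
Step 4 — H = 0.0001411 - j0.01188.
Step 5 — Magnitude: |H| = 0.01188 (-38.5 dB); phase: φ = -89.3°.

|H| = 0.01188 (-38.5 dB), φ = -89.3°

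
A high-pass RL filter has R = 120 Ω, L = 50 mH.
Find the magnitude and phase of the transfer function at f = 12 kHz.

Step 1 — Angular frequency: ω = 2π·1.2e+04 = 7.54e+04 rad/s.
Step 2 — Transfer function: H(jω) = jωL/(R + jωL).
Step 3 — Numerator jωL = j·3770; denominator R + jωL = 120 + j3770.
Step 4 — H = 0.999 + j0.0318.
Step 5 — Magnitude: |H| = 0.9995 (-0.0 dB); phase: φ = 1.8°.

|H| = 0.9995 (-0.0 dB), φ = 1.8°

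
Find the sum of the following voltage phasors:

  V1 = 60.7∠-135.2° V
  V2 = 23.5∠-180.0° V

Step 1 — Convert each phasor to rectangular form:
  V1 = 60.7·(cos(-135.2°) + j·sin(-135.2°)) = -43.07 - j42.77 V
  V2 = 23.5·(cos(-180.0°) + j·sin(-180.0°)) = -23.5 V
Step 2 — Sum components: V_total = -66.57 - j42.77 V.
Step 3 — Convert to polar: |V_total| = 79.13 V, ∠V_total = -147.3°.

V_total = 79.13∠-147.3° V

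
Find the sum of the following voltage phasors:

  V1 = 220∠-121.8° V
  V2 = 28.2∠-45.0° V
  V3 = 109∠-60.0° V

Step 1 — Convert each phasor to rectangular form:
  V1 = 220·(cos(-121.8°) + j·sin(-121.8°)) = -115.9 - j187 V
  V2 = 28.2·(cos(-45.0°) + j·sin(-45.0°)) = 19.94 - j19.94 V
  V3 = 109·(cos(-60.0°) + j·sin(-60.0°)) = 54.5 - j94.4 V
Step 2 — Sum components: V_total = -41.49 - j301.3 V.
Step 3 — Convert to polar: |V_total| = 304.2 V, ∠V_total = -97.8°.

V_total = 304.2∠-97.8° V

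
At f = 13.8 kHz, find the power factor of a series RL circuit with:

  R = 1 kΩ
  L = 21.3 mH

Step 1 — Angular frequency: ω = 2π·f = 2π·1.38e+04 = 8.671e+04 rad/s.
Step 2 — Component impedances:
  R: Z = R = 1000 Ω
  L: Z = jωL = j·8.671e+04·0.0213 = 0 + j1847 Ω
Step 3 — Series combination: Z_total = R + L = 1000 + j1847 Ω = 2100∠61.6° Ω.
Step 4 — Power factor: PF = cos(φ) = Re(Z)/|Z| = 1000/2100.2 = 0.4761.
Step 5 — Type: Im(Z) = 1847 ⇒ lagging (phase φ = 61.6°).

PF = 0.4761 (lagging, φ = 61.6°)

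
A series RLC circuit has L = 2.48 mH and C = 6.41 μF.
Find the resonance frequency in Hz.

Step 1 — Resonance condition Im(Z)=0 gives ω₀ = 1/√(LC).
Step 2 — ω₀ = 1/√(0.00248·6.41e-06) = 7931 rad/s.
Step 3 — f₀ = ω₀/(2π) = 1262 Hz.

f₀ = 1262 Hz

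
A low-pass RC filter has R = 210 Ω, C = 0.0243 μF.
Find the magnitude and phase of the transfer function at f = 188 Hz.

Step 1 — Angular frequency: ω = 2π·188 = 1181 rad/s.
Step 2 — Transfer function: H(jω) = 1/(1 + jωRC).
Step 3 — Denominator: 1 + jωRC = 1 + j·1181·210·2.43e-08 = 1 + j0.006028.
Step 4 — H = 1 - j0.006028.
Step 5 — Magnitude: |H| = 1 (-0.0 dB); phase: φ = -0.3°.

|H| = 1 (-0.0 dB), φ = -0.3°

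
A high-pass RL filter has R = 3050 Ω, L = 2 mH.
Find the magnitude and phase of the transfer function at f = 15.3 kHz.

Step 1 — Angular frequency: ω = 2π·1.53e+04 = 9.613e+04 rad/s.
Step 2 — Transfer function: H(jω) = jωL/(R + jωL).
Step 3 — Numerator jωL = j·192.3; denominator R + jωL = 3050 + j192.3.
Step 4 — H = 0.003958 + j0.06279.
Step 5 — Magnitude: |H| = 0.06291 (-24.0 dB); phase: φ = 86.4°.

|H| = 0.06291 (-24.0 dB), φ = 86.4°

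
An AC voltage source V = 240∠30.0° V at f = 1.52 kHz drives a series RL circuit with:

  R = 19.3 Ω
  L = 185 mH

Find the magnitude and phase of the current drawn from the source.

Step 1 — Angular frequency: ω = 2π·f = 2π·1520 = 9550 rad/s.
Step 2 — Component impedances:
  R: Z = R = 19.3 Ω
  L: Z = jωL = j·9550·0.185 = 0 + j1767 Ω
Step 3 — Series combination: Z_total = R + L = 19.3 + j1767 Ω = 1767∠89.4° Ω.
Step 4 — Source phasor: V = 240∠30.0° V = 207.8 + j120 V.
Step 5 — Ohm's law: I = V / Z_total = (207.8 + j120) / (19.3 + j1767) = 0.06919 - j0.1169 A.
Step 6 — Convert to polar: |I| = 0.1358 A, ∠I = -59.4°.

I = 0.1358∠-59.4° A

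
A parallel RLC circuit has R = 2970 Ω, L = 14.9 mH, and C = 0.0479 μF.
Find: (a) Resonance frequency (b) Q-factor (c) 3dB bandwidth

Step 1 — Resonance: ω₀ = 1/√(LC) = 1/√(0.0149·4.79e-08) = 3.743e+04 rad/s.
Step 2 — f₀ = ω₀/(2π) = 5957 Hz.
Step 3 — Parallel Q: Q = R/(ω₀L) = 2970/(3.743e+04·0.0149) = 5.325.
Step 4 — Bandwidth: Δω = ω₀/Q = 7029 rad/s; BW = Δω/(2π) = 1119 Hz.

(a) f₀ = 5957 Hz  (b) Q = 5.325  (c) BW = 1119 Hz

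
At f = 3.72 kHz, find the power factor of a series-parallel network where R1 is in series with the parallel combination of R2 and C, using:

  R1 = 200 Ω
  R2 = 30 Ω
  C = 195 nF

Step 1 — Angular frequency: ω = 2π·f = 2π·3720 = 2.337e+04 rad/s.
Step 2 — Component impedances:
  R1: Z = R = 200 Ω
  R2: Z = R = 30 Ω
  C: Z = 1/(jωC) = -j/(ω·C) = 0 - j219.4 Ω
Step 3 — Parallel branch: R2 || C = 1/(1/R2 + 1/C) = 29.45 - j4.027 Ω.
Step 4 — Series with R1: Z_total = R1 + (R2 || C) = 229.4 - j4.027 Ω = 229.5∠-1.0° Ω.
Step 5 — Power factor: PF = cos(φ) = Re(Z)/|Z| = 229.449/229.485 = 0.9998.
Step 6 — Type: Im(Z) = -4.027 ⇒ leading (phase φ = -1.0°).

PF = 0.9998 (leading, φ = -1.0°)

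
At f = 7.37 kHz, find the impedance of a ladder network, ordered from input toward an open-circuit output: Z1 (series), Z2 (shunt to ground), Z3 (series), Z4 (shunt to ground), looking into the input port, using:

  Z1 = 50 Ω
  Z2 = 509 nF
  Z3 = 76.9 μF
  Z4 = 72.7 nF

Step 1 — Angular frequency: ω = 2π·f = 2π·7370 = 4.631e+04 rad/s.
Step 2 — Component impedances:
  Z1: Z = R = 50 Ω
  Z2: Z = 1/(jωC) = -j/(ω·C) = 0 - j42.43 Ω
  Z3: Z = 1/(jωC) = -j/(ω·C) = 0 - j0.2808 Ω
  Z4: Z = 1/(jωC) = -j/(ω·C) = 0 - j297 Ω
Step 3 — Ladder network (open output): work backward from the far end, alternating series and parallel combinations. Z_in = 50 - j37.13 Ω = 62.28∠-36.6° Ω.

Z = 50 - j37.13 Ω = 62.28∠-36.6° Ω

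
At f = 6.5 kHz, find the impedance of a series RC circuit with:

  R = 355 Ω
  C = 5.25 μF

Step 1 — Angular frequency: ω = 2π·f = 2π·6500 = 4.084e+04 rad/s.
Step 2 — Component impedances:
  R: Z = R = 355 Ω
  C: Z = 1/(jωC) = -j/(ω·C) = 0 - j4.664 Ω
Step 3 — Series combination: Z_total = R + C = 355 - j4.664 Ω = 355∠-0.8° Ω.

Z = 355 - j4.664 Ω = 355∠-0.8° Ω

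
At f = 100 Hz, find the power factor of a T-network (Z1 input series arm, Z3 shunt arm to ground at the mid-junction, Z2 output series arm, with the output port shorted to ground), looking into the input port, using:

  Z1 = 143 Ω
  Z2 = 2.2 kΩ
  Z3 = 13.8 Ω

Step 1 — Angular frequency: ω = 2π·f = 2π·100 = 628.3 rad/s.
Step 2 — Component impedances:
  Z1: Z = R = 143 Ω
  Z2: Z = R = 2200 Ω
  Z3: Z = R = 13.8 Ω
Step 3 — With the output port shorted to ground, the output series arm Z2 runs from the junction to ground; the shunt arm Z3 also runs from the junction to ground. They appear in parallel: Z3 || Z2 = 13.71 Ω.
Step 4 — Series with input arm Z1: Z_in = Z1 + (Z3 || Z2) = 156.7 Ω = 156.7∠0.0° Ω.
Step 5 — Power factor: PF = cos(φ) = Re(Z)/|Z| = 156.7/156.7 = 1.
Step 6 — Type: Im(Z) = 0 ⇒ unity (phase φ = 0.0°).

PF = 1 (unity, φ = 0.0°)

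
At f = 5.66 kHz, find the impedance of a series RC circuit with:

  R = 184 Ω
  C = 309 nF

Step 1 — Angular frequency: ω = 2π·f = 2π·5660 = 3.556e+04 rad/s.
Step 2 — Component impedances:
  R: Z = R = 184 Ω
  C: Z = 1/(jωC) = -j/(ω·C) = 0 - j91 Ω
Step 3 — Series combination: Z_total = R + C = 184 - j91 Ω = 205.3∠-26.3° Ω.

Z = 184 - j91 Ω = 205.3∠-26.3° Ω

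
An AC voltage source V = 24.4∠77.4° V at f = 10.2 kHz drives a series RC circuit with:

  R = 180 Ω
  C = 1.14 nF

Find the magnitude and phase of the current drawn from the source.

Step 1 — Angular frequency: ω = 2π·f = 2π·1.02e+04 = 6.409e+04 rad/s.
Step 2 — Component impedances:
  R: Z = R = 180 Ω
  C: Z = 1/(jωC) = -j/(ω·C) = 0 - j1.369e+04 Ω
Step 3 — Series combination: Z_total = R + C = 180 - j1.369e+04 Ω = 1.369e+04∠-89.2° Ω.
Step 4 — Source phasor: V = 24.4∠77.4° V = 5.323 + j23.81 V.
Step 5 — Ohm's law: I = V / Z_total = (5.323 + j23.81) / (180 - j1.369e+04) = -0.001734 + j0.0004117 A.
Step 6 — Convert to polar: |I| = 0.001783 A, ∠I = 166.6°.

I = 0.001783∠166.6° A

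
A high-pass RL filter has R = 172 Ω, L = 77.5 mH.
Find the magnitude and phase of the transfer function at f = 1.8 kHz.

Step 1 — Angular frequency: ω = 2π·1800 = 1.131e+04 rad/s.
Step 2 — Transfer function: H(jω) = jωL/(R + jωL).
Step 3 — Numerator jωL = j·876.5; denominator R + jωL = 172 + j876.5.
Step 4 — H = 0.9629 + j0.189.
Step 5 — Magnitude: |H| = 0.9813 (-0.2 dB); phase: φ = 11.1°.

|H| = 0.9813 (-0.2 dB), φ = 11.1°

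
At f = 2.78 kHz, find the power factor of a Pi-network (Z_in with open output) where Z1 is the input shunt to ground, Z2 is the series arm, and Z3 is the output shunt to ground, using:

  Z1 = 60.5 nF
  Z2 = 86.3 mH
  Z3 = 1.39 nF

Step 1 — Angular frequency: ω = 2π·f = 2π·2780 = 1.747e+04 rad/s.
Step 2 — Component impedances:
  Z1: Z = 1/(jωC) = -j/(ω·C) = 0 - j946.3 Ω
  Z2: Z = jωL = j·1.747e+04·0.0863 = 0 + j1507 Ω
  Z3: Z = 1/(jωC) = -j/(ω·C) = 0 - j4.119e+04 Ω
Step 3 — With open output, the series arm Z2 and the output shunt Z3 appear in series to ground: Z2 + Z3 = 0 - j3.968e+04 Ω.
Step 4 — Parallel with input shunt Z1: Z_in = Z1 || (Z2 + Z3) = 0 - j924.2 Ω = 924.2∠-90.0° Ω.
Step 5 — Power factor: PF = cos(φ) = Re(Z)/|Z| = 0/924.2 = 0.
Step 6 — Type: Im(Z) = -924.2 ⇒ leading (phase φ = -90.0°).

PF = 0 (leading, φ = -90.0°)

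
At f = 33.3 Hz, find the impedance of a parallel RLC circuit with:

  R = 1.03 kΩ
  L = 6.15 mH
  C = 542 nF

Step 1 — Angular frequency: ω = 2π·f = 2π·33.3 = 209.2 rad/s.
Step 2 — Component impedances:
  R: Z = R = 1030 Ω
  L: Z = jωL = j·209.2·0.00615 = 0 + j1.287 Ω
  C: Z = 1/(jωC) = -j/(ω·C) = 0 - j8818 Ω
Step 3 — Parallel combination: 1/Z_total = 1/R + 1/L + 1/C; Z_total = 0.001608 + j1.287 Ω = 1.287∠89.9° Ω.

Z = 0.001608 + j1.287 Ω = 1.287∠89.9° Ω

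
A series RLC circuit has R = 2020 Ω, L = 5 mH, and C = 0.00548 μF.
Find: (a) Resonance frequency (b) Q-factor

Step 1 — Resonance condition Im(Z)=0 gives ω₀ = 1/√(LC).
Step 2 — ω₀ = 1/√(0.005·5.48e-09) = 1.91e+05 rad/s.
Step 3 — f₀ = ω₀/(2π) = 3.04e+04 Hz.
Step 4 — Series Q: Q = ω₀L/R = 1.91e+05·0.005/2020 = 0.4729.

(a) f₀ = 3.04e+04 Hz  (b) Q = 0.4729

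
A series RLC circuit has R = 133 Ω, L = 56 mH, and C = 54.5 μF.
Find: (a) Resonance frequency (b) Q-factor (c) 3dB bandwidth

Step 1 — Resonance: ω₀ = 1/√(LC) = 1/√(0.056·5.45e-05) = 572.4 rad/s.
Step 2 — f₀ = ω₀/(2π) = 91.1 Hz.
Step 3 — Series Q: Q = ω₀L/R = 572.4·0.056/133 = 0.241.
Step 4 — Bandwidth: Δω = ω₀/Q = 2375 rad/s; BW = Δω/(2π) = 378 Hz.

(a) f₀ = 91.1 Hz  (b) Q = 0.241  (c) BW = 378 Hz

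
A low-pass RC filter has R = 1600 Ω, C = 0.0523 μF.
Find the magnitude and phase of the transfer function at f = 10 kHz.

Step 1 — Angular frequency: ω = 2π·1e+04 = 6.283e+04 rad/s.
Step 2 — Transfer function: H(jω) = 1/(1 + jωRC).
Step 3 — Denominator: 1 + jωRC = 1 + j·6.283e+04·1600·5.23e-08 = 1 + j5.258.
Step 4 — H = 0.03491 - j0.1836.
Step 5 — Magnitude: |H| = 0.1868 (-14.6 dB); phase: φ = -79.2°.

|H| = 0.1868 (-14.6 dB), φ = -79.2°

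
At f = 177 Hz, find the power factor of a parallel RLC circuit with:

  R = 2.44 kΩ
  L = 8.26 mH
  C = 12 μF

Step 1 — Angular frequency: ω = 2π·f = 2π·177 = 1112 rad/s.
Step 2 — Component impedances:
  R: Z = R = 2440 Ω
  L: Z = jωL = j·1112·0.00826 = 0 + j9.186 Ω
  C: Z = 1/(jωC) = -j/(ω·C) = 0 - j74.93 Ω
Step 3 — Parallel combination: 1/Z_total = 1/R + 1/L + 1/C; Z_total = 0.04492 + j10.47 Ω = 10.47∠89.8° Ω.
Step 4 — Power factor: PF = cos(φ) = Re(Z)/|Z| = 0.044923/10.47 = 0.004291.
Step 5 — Type: Im(Z) = 10.47 ⇒ lagging (phase φ = 89.8°).

PF = 0.004291 (lagging, φ = 89.8°)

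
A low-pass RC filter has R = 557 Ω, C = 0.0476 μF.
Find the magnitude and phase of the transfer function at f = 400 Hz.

Step 1 — Angular frequency: ω = 2π·400 = 2513 rad/s.
Step 2 — Transfer function: H(jω) = 1/(1 + jωRC).
Step 3 — Denominator: 1 + jωRC = 1 + j·2513·557·4.76e-08 = 1 + j0.06663.
Step 4 — H = 0.9956 - j0.06634.
Step 5 — Magnitude: |H| = 0.9978 (-0.0 dB); phase: φ = -3.8°.

|H| = 0.9978 (-0.0 dB), φ = -3.8°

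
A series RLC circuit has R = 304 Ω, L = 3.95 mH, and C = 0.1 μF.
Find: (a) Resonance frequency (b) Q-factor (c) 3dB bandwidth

Step 1 — Resonance: ω₀ = 1/√(LC) = 1/√(0.00395·1e-07) = 5.032e+04 rad/s.
Step 2 — f₀ = ω₀/(2π) = 8008 Hz.
Step 3 — Series Q: Q = ω₀L/R = 5.032e+04·0.00395/304 = 0.6538.
Step 4 — Bandwidth: Δω = ω₀/Q = 7.696e+04 rad/s; BW = Δω/(2π) = 1.225e+04 Hz.

(a) f₀ = 8008 Hz  (b) Q = 0.6538  (c) BW = 1.225e+04 Hz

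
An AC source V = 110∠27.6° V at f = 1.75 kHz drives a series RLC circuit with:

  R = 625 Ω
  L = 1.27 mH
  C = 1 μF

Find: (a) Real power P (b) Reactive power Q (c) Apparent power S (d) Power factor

Step 1 — Angular frequency: ω = 2π·f = 2π·1750 = 1.1e+04 rad/s.
Step 2 — Component impedances:
  R: Z = R = 625 Ω
  L: Z = jωL = j·1.1e+04·0.00127 = 0 + j13.96 Ω
  C: Z = 1/(jωC) = -j/(ω·C) = 0 - j90.95 Ω
Step 3 — Series combination: Z_total = R + L + C = 625 - j76.98 Ω = 629.7∠-7.0° Ω.
Step 4 — Source phasor: V = 110∠27.6° V = 97.48 + j50.96 V.
Step 5 — Current: I = V / Z = 0.1437 + j0.09925 A = 0.1747∠34.6° A.
Step 6 — Complex power: S = V·I* = 19.07 - j2.349 VA.
Step 7 — Real power: P = Re(S) = 19.07 W.
Step 8 — Reactive power: Q = Im(S) = -2.349 VAR.
Step 9 — Apparent power: |S| = 19.21 VA.
Step 10 — Power factor: PF = P/|S| = 0.9925 (leading).

(a) P = 19.07 W  (b) Q = -2.349 VAR  (c) S = 19.21 VA  (d) PF = 0.9925 (leading)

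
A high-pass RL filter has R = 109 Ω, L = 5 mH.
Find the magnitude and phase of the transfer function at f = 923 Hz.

Step 1 — Angular frequency: ω = 2π·923 = 5799 rad/s.
Step 2 — Transfer function: H(jω) = jωL/(R + jωL).
Step 3 — Numerator jωL = j·29; denominator R + jωL = 109 + j29.
Step 4 — H = 0.06609 + j0.2484.
Step 5 — Magnitude: |H| = 0.2571 (-11.8 dB); phase: φ = 75.1°.

|H| = 0.2571 (-11.8 dB), φ = 75.1°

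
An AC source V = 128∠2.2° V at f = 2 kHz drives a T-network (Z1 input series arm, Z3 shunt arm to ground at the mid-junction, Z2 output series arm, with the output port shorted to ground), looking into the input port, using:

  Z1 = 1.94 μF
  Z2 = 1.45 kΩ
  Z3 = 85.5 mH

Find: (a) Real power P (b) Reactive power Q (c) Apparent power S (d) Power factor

Step 1 — Angular frequency: ω = 2π·f = 2π·2000 = 1.257e+04 rad/s.
Step 2 — Component impedances:
  Z1: Z = 1/(jωC) = -j/(ω·C) = 0 - j41.02 Ω
  Z2: Z = R = 1450 Ω
  Z3: Z = jωL = j·1.257e+04·0.0855 = 0 + j1074 Ω
Step 3 — With the output port shorted to ground, the output series arm Z2 runs from the junction to ground; the shunt arm Z3 also runs from the junction to ground. They appear in parallel: Z3 || Z2 = 513.9 + j693.6 Ω.
Step 4 — Series with input arm Z1: Z_in = Z1 + (Z3 || Z2) = 513.9 + j652.6 Ω = 830.7∠51.8° Ω.
Step 5 — Source phasor: V = 128∠2.2° V = 127.9 + j4.914 V.
Step 6 — Current: I = V / Z = 0.09992 - j0.1173 A = 0.1541∠-49.6° A.
Step 7 — Complex power: S = V·I* = 12.2 + j15.5 VA.
Step 8 — Real power: P = Re(S) = 12.2 W.
Step 9 — Reactive power: Q = Im(S) = 15.5 VAR.
Step 10 — Apparent power: |S| = 19.72 VA.
Step 11 — Power factor: PF = P/|S| = 0.6187 (lagging).

(a) P = 12.2 W  (b) Q = 15.5 VAR  (c) S = 19.72 VA  (d) PF = 0.6187 (lagging)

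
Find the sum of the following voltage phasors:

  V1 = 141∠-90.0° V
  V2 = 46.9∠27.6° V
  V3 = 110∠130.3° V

Step 1 — Convert each phasor to rectangular form:
  V1 = 141·(cos(-90.0°) + j·sin(-90.0°)) = 0 - j141 V
  V2 = 46.9·(cos(27.6°) + j·sin(27.6°)) = 41.56 + j21.73 V
  V3 = 110·(cos(130.3°) + j·sin(130.3°)) = -71.15 + j83.89 V
Step 2 — Sum components: V_total = -29.58 - j35.38 V.
Step 3 — Convert to polar: |V_total| = 46.12 V, ∠V_total = -129.9°.

V_total = 46.12∠-129.9° V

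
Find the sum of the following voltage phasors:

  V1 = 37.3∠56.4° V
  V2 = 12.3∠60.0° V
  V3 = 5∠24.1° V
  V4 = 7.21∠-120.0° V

Step 1 — Convert each phasor to rectangular form:
  V1 = 37.3·(cos(56.4°) + j·sin(56.4°)) = 20.64 + j31.07 V
  V2 = 12.3·(cos(60.0°) + j·sin(60.0°)) = 6.15 + j10.65 V
  V3 = 5·(cos(24.1°) + j·sin(24.1°)) = 4.564 + j2.042 V
  V4 = 7.21·(cos(-120.0°) + j·sin(-120.0°)) = -3.605 - j6.244 V
Step 2 — Sum components: V_total = 27.75 + j37.52 V.
Step 3 — Convert to polar: |V_total| = 46.67 V, ∠V_total = 53.5°.

V_total = 46.67∠53.5° V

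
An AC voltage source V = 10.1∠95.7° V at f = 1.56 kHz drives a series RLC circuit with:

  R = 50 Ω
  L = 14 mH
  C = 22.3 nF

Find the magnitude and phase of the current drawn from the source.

Step 1 — Angular frequency: ω = 2π·f = 2π·1560 = 9802 rad/s.
Step 2 — Component impedances:
  R: Z = R = 50 Ω
  L: Z = jωL = j·9802·0.014 = 0 + j137.2 Ω
  C: Z = 1/(jωC) = -j/(ω·C) = 0 - j4575 Ω
Step 3 — Series combination: Z_total = R + L + C = 50 - j4438 Ω = 4438∠-89.4° Ω.
Step 4 — Source phasor: V = 10.1∠95.7° V = -1.003 + j10.05 V.
Step 5 — Ohm's law: I = V / Z_total = (-1.003 + j10.05) / (50 - j4438) = -0.002267 - j0.0002005 A.
Step 6 — Convert to polar: |I| = 0.002276 A, ∠I = -174.9°.

I = 0.002276∠-174.9° A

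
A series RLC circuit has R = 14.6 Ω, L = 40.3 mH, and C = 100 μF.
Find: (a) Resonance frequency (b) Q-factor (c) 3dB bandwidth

Step 1 — Resonance: ω₀ = 1/√(LC) = 1/√(0.0403·0.0001) = 498.1 rad/s.
Step 2 — f₀ = ω₀/(2π) = 79.28 Hz.
Step 3 — Series Q: Q = ω₀L/R = 498.1·0.0403/14.6 = 1.375.
Step 4 — Bandwidth: Δω = ω₀/Q = 362.3 rad/s; BW = Δω/(2π) = 57.66 Hz.

(a) f₀ = 79.28 Hz  (b) Q = 1.375  (c) BW = 57.66 Hz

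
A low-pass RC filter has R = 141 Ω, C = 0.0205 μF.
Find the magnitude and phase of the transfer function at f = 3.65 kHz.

Step 1 — Angular frequency: ω = 2π·3650 = 2.293e+04 rad/s.
Step 2 — Transfer function: H(jω) = 1/(1 + jωRC).
Step 3 — Denominator: 1 + jωRC = 1 + j·2.293e+04·141·2.05e-08 = 1 + j0.06629.
Step 4 — H = 0.9956 - j0.066.
Step 5 — Magnitude: |H| = 0.9978 (-0.0 dB); phase: φ = -3.8°.

|H| = 0.9978 (-0.0 dB), φ = -3.8°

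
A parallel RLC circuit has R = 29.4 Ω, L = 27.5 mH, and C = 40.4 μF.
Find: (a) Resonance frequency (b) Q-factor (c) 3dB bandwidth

Step 1 — Resonance: ω₀ = 1/√(LC) = 1/√(0.0275·4.04e-05) = 948.7 rad/s.
Step 2 — f₀ = ω₀/(2π) = 151 Hz.
Step 3 — Parallel Q: Q = R/(ω₀L) = 29.4/(948.7·0.0275) = 1.127.
Step 4 — Bandwidth: Δω = ω₀/Q = 841.9 rad/s; BW = Δω/(2π) = 134 Hz.

(a) f₀ = 151 Hz  (b) Q = 1.127  (c) BW = 134 Hz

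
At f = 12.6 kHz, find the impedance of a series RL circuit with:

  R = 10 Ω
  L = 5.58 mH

Step 1 — Angular frequency: ω = 2π·f = 2π·1.26e+04 = 7.917e+04 rad/s.
Step 2 — Component impedances:
  R: Z = R = 10 Ω
  L: Z = jωL = j·7.917e+04·0.00558 = 0 + j441.8 Ω
Step 3 — Series combination: Z_total = R + L = 10 + j441.8 Ω = 441.9∠88.7° Ω.

Z = 10 + j441.8 Ω = 441.9∠88.7° Ω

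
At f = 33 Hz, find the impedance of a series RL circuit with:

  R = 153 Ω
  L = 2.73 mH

Step 1 — Angular frequency: ω = 2π·f = 2π·33 = 207.3 rad/s.
Step 2 — Component impedances:
  R: Z = R = 153 Ω
  L: Z = jωL = j·207.3·0.00273 = 0 + j0.5661 Ω
Step 3 — Series combination: Z_total = R + L = 153 + j0.5661 Ω = 153∠0.2° Ω.

Z = 153 + j0.5661 Ω = 153∠0.2° Ω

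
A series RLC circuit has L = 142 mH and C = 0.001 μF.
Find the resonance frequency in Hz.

Step 1 — Resonance condition Im(Z)=0 gives ω₀ = 1/√(LC).
Step 2 — ω₀ = 1/√(0.142·1e-09) = 8.392e+04 rad/s.
Step 3 — f₀ = ω₀/(2π) = 1.336e+04 Hz.

f₀ = 1.336e+04 Hz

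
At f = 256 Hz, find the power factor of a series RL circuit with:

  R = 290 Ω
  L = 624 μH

Step 1 — Angular frequency: ω = 2π·f = 2π·256 = 1608 rad/s.
Step 2 — Component impedances:
  R: Z = R = 290 Ω
  L: Z = jωL = j·1608·0.000624 = 0 + j1.004 Ω
Step 3 — Series combination: Z_total = R + L = 290 + j1.004 Ω = 290∠0.2° Ω.
Step 4 — Power factor: PF = cos(φ) = Re(Z)/|Z| = 290/290 = 1.
Step 5 — Type: Im(Z) = 1.004 ⇒ lagging (phase φ = 0.2°).

PF = 1 (lagging, φ = 0.2°)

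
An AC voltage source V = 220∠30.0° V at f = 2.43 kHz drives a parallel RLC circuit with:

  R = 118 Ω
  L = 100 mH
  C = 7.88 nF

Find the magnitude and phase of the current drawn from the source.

Step 1 — Angular frequency: ω = 2π·f = 2π·2430 = 1.527e+04 rad/s.
Step 2 — Component impedances:
  R: Z = R = 118 Ω
  L: Z = jωL = j·1.527e+04·0.1 = 0 + j1527 Ω
  C: Z = 1/(jωC) = -j/(ω·C) = 0 - j8312 Ω
Step 3 — Parallel combination: 1/Z_total = 1/R + 1/L + 1/C; Z_total = 117.5 + j7.415 Ω = 117.8∠3.6° Ω.
Step 4 — Source phasor: V = 220∠30.0° V = 190.5 + j110 V.
Step 5 — Ohm's law: I = V / Z_total = (190.5 + j110) / (117.5 + j7.415) = 1.673 + j0.8303 A.
Step 6 — Convert to polar: |I| = 1.868 A, ∠I = 26.4°.

I = 1.868∠26.4° A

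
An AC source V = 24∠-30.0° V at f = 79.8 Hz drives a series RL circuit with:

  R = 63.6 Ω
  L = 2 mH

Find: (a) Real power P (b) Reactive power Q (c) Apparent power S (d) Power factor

Step 1 — Angular frequency: ω = 2π·f = 2π·79.8 = 501.4 rad/s.
Step 2 — Component impedances:
  R: Z = R = 63.6 Ω
  L: Z = jωL = j·501.4·0.002 = 0 + j1.003 Ω
Step 3 — Series combination: Z_total = R + L = 63.6 + j1.003 Ω = 63.61∠0.9° Ω.
Step 4 — Source phasor: V = 24∠-30.0° V = 20.78 - j12 V.
Step 5 — Current: I = V / Z = 0.3237 - j0.1938 A = 0.3773∠-30.9° A.
Step 6 — Complex power: S = V·I* = 9.054 + j0.1428 VA.
Step 7 — Real power: P = Re(S) = 9.054 W.
Step 8 — Reactive power: Q = Im(S) = 0.1428 VAR.
Step 9 — Apparent power: |S| = 9.055 VA.
Step 10 — Power factor: PF = P/|S| = 0.9999 (lagging).

(a) P = 9.054 W  (b) Q = 0.1428 VAR  (c) S = 9.055 VA  (d) PF = 0.9999 (lagging)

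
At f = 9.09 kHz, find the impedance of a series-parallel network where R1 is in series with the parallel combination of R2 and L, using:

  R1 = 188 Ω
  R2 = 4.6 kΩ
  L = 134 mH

Step 1 — Angular frequency: ω = 2π·f = 2π·9090 = 5.711e+04 rad/s.
Step 2 — Component impedances:
  R1: Z = R = 188 Ω
  R2: Z = R = 4600 Ω
  L: Z = jωL = j·5.711e+04·0.134 = 0 + j7653 Ω
Step 3 — Parallel branch: R2 || L = 1/(1/R2 + 1/L) = 3379 + j2031 Ω.
Step 4 — Series with R1: Z_total = R1 + (R2 || L) = 3567 + j2031 Ω = 4105∠29.7° Ω.

Z = 3567 + j2031 Ω = 4105∠29.7° Ω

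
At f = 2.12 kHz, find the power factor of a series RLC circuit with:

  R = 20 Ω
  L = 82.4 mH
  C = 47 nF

Step 1 — Angular frequency: ω = 2π·f = 2π·2120 = 1.332e+04 rad/s.
Step 2 — Component impedances:
  R: Z = R = 20 Ω
  L: Z = jωL = j·1.332e+04·0.0824 = 0 + j1098 Ω
  C: Z = 1/(jωC) = -j/(ω·C) = 0 - j1597 Ω
Step 3 — Series combination: Z_total = R + L + C = 20 - j499.7 Ω = 500.1∠-87.7° Ω.
Step 4 — Power factor: PF = cos(φ) = Re(Z)/|Z| = 20/500.1 = 0.03999.
Step 5 — Type: Im(Z) = -499.7 ⇒ leading (phase φ = -87.7°).

PF = 0.03999 (leading, φ = -87.7°)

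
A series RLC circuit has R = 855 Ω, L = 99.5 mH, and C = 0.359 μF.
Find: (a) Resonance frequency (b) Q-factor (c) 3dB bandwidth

Step 1 — Resonance condition Im(Z)=0 gives ω₀ = 1/√(LC).
Step 2 — ω₀ = 1/√(0.0995·3.59e-07) = 5291 rad/s.
Step 3 — f₀ = ω₀/(2π) = 842.1 Hz.
Step 4 — Series Q: Q = ω₀L/R = 5291·0.0995/855 = 0.6157.
Step 5 — 3dB bandwidth: Δω = ω₀/Q = 8593 rad/s; BW = Δω/(2π) = 1368 Hz.

(a) f₀ = 842.1 Hz  (b) Q = 0.6157  (c) BW = 1368 Hz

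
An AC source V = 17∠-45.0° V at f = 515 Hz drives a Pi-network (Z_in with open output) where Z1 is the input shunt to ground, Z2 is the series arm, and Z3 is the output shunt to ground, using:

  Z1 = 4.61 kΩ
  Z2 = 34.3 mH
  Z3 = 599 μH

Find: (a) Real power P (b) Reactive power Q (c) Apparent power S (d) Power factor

Step 1 — Angular frequency: ω = 2π·f = 2π·515 = 3236 rad/s.
Step 2 — Component impedances:
  Z1: Z = R = 4610 Ω
  Z2: Z = jωL = j·3236·0.0343 = 0 + j111 Ω
  Z3: Z = jωL = j·3236·0.000599 = 0 + j1.938 Ω
Step 3 — With open output, the series arm Z2 and the output shunt Z3 appear in series to ground: Z2 + Z3 = 0 + j112.9 Ω.
Step 4 — Parallel with input shunt Z1: Z_in = Z1 || (Z2 + Z3) = 2.765 + j112.9 Ω = 112.9∠88.6° Ω.
Step 5 — Source phasor: V = 17∠-45.0° V = 12.02 - j12.02 V.
Step 6 — Current: I = V / Z = -0.1038 - j0.1091 A = 0.1506∠-133.6° A.
Step 7 — Complex power: S = V·I* = 0.06269 + j2.559 VA.
Step 8 — Real power: P = Re(S) = 0.06269 W.
Step 9 — Reactive power: Q = Im(S) = 2.559 VAR.
Step 10 — Apparent power: |S| = 2.56 VA.
Step 11 — Power factor: PF = P/|S| = 0.02449 (lagging).

(a) P = 0.06269 W  (b) Q = 2.559 VAR  (c) S = 2.56 VA  (d) PF = 0.02449 (lagging)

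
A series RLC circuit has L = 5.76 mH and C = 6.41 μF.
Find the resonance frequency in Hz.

Step 1 — Resonance condition Im(Z)=0 gives ω₀ = 1/√(LC).
Step 2 — ω₀ = 1/√(0.00576·6.41e-06) = 5204 rad/s.
Step 3 — f₀ = ω₀/(2π) = 828.3 Hz.

f₀ = 828.3 Hz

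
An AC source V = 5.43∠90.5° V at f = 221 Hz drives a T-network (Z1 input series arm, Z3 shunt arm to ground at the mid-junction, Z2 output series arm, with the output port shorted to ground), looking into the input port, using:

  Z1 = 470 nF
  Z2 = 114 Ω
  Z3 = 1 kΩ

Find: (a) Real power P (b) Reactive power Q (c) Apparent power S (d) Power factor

Step 1 — Angular frequency: ω = 2π·f = 2π·221 = 1389 rad/s.
Step 2 — Component impedances:
  Z1: Z = 1/(jωC) = -j/(ω·C) = 0 - j1532 Ω
  Z2: Z = R = 114 Ω
  Z3: Z = R = 1000 Ω
Step 3 — With the output port shorted to ground, the output series arm Z2 runs from the junction to ground; the shunt arm Z3 also runs from the junction to ground. They appear in parallel: Z3 || Z2 = 102.3 Ω.
Step 4 — Series with input arm Z1: Z_in = Z1 + (Z3 || Z2) = 102.3 - j1532 Ω = 1536∠-86.2° Ω.
Step 5 — Source phasor: V = 5.43∠90.5° V = -0.04739 + j5.43 V.
Step 6 — Current: I = V / Z = -0.00353 + j0.0002048 A = 0.003536∠176.7° A.
Step 7 — Complex power: S = V·I* = 0.001279 - j0.01916 VA.
Step 8 — Real power: P = Re(S) = 0.001279 W.
Step 9 — Reactive power: Q = Im(S) = -0.01916 VAR.
Step 10 — Apparent power: |S| = 0.0192 VA.
Step 11 — Power factor: PF = P/|S| = 0.06664 (leading).

(a) P = 0.001279 W  (b) Q = -0.01916 VAR  (c) S = 0.0192 VA  (d) PF = 0.06664 (leading)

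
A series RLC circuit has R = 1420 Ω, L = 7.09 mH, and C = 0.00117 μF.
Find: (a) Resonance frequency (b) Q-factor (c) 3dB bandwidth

Step 1 — Resonance: ω₀ = 1/√(LC) = 1/√(0.00709·1.17e-09) = 3.472e+05 rad/s.
Step 2 — f₀ = ω₀/(2π) = 5.526e+04 Hz.
Step 3 — Series Q: Q = ω₀L/R = 3.472e+05·0.00709/1420 = 1.734.
Step 4 — Bandwidth: Δω = ω₀/Q = 2.003e+05 rad/s; BW = Δω/(2π) = 3.188e+04 Hz.

(a) f₀ = 5.526e+04 Hz  (b) Q = 1.734  (c) BW = 3.188e+04 Hz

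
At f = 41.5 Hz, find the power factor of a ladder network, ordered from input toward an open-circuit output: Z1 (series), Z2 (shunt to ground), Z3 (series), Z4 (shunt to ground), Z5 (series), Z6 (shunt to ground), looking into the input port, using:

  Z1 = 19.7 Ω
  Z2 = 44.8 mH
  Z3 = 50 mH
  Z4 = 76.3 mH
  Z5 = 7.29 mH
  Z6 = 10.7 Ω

Step 1 — Angular frequency: ω = 2π·f = 2π·41.5 = 260.8 rad/s.
Step 2 — Component impedances:
  Z1: Z = R = 19.7 Ω
  Z2: Z = jωL = j·260.8·0.0448 = 0 + j11.68 Ω
  Z3: Z = jωL = j·260.8·0.05 = 0 + j13.04 Ω
  Z4: Z = jωL = j·260.8·0.0763 = 0 + j19.9 Ω
  Z5: Z = jωL = j·260.8·0.00729 = 0 + j1.901 Ω
  Z6: Z = R = 10.7 Ω
Step 3 — Ladder network (open output): work backward from the far end, alternating series and parallel combinations. Z_in = 20.73 + j7.377 Ω = 22∠19.6° Ω.
Step 4 — Power factor: PF = cos(φ) = Re(Z)/|Z| = 20.731/22.005 = 0.9421.
Step 5 — Type: Im(Z) = 7.377 ⇒ lagging (phase φ = 19.6°).

PF = 0.9421 (lagging, φ = 19.6°)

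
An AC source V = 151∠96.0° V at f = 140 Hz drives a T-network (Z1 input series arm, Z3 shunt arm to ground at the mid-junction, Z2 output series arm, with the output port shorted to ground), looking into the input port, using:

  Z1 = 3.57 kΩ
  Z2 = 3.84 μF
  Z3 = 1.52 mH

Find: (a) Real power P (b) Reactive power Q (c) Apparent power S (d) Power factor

Step 1 — Angular frequency: ω = 2π·f = 2π·140 = 879.6 rad/s.
Step 2 — Component impedances:
  Z1: Z = R = 3570 Ω
  Z2: Z = 1/(jωC) = -j/(ω·C) = 0 - j296 Ω
  Z3: Z = jωL = j·879.6·0.00152 = 0 + j1.337 Ω
Step 3 — With the output port shorted to ground, the output series arm Z2 runs from the junction to ground; the shunt arm Z3 also runs from the junction to ground. They appear in parallel: Z3 || Z2 = 0 + j1.343 Ω.
Step 4 — Series with input arm Z1: Z_in = Z1 + (Z3 || Z2) = 3570 + j1.343 Ω = 3570∠0.0° Ω.
Step 5 — Source phasor: V = 151∠96.0° V = -15.78 + j150.2 V.
Step 6 — Current: I = V / Z = -0.004405 + j0.04207 A = 0.0423∠96.0° A.
Step 7 — Complex power: S = V·I* = 6.387 + j0.002403 VA.
Step 8 — Real power: P = Re(S) = 6.387 W.
Step 9 — Reactive power: Q = Im(S) = 0.002403 VAR.
Step 10 — Apparent power: |S| = 6.387 VA.
Step 11 — Power factor: PF = P/|S| = 1 (lagging).

(a) P = 6.387 W  (b) Q = 0.002403 VAR  (c) S = 6.387 VA  (d) PF = 1 (lagging)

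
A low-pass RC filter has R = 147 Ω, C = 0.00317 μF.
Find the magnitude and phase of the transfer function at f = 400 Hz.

Step 1 — Angular frequency: ω = 2π·400 = 2513 rad/s.
Step 2 — Transfer function: H(jω) = 1/(1 + jωRC).
Step 3 — Denominator: 1 + jωRC = 1 + j·2513·147·3.17e-09 = 1 + j0.001171.
Step 4 — H = 1 - j0.001171.
Step 5 — Magnitude: |H| = 1 (-0.0 dB); phase: φ = -0.1°.

|H| = 1 (-0.0 dB), φ = -0.1°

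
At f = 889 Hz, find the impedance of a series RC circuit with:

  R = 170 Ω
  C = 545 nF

Step 1 — Angular frequency: ω = 2π·f = 2π·889 = 5586 rad/s.
Step 2 — Component impedances:
  R: Z = R = 170 Ω
  C: Z = 1/(jωC) = -j/(ω·C) = 0 - j328.5 Ω
Step 3 — Series combination: Z_total = R + C = 170 - j328.5 Ω = 369.9∠-62.6° Ω.

Z = 170 - j328.5 Ω = 369.9∠-62.6° Ω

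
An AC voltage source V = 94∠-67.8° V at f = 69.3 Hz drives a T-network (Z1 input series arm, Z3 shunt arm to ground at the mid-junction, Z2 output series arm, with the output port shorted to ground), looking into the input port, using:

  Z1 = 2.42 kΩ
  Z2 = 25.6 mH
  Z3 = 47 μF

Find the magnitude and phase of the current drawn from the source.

Step 1 — Angular frequency: ω = 2π·f = 2π·69.3 = 435.4 rad/s.
Step 2 — Component impedances:
  Z1: Z = R = 2420 Ω
  Z2: Z = jωL = j·435.4·0.0256 = 0 + j11.15 Ω
  Z3: Z = 1/(jωC) = -j/(ω·C) = 0 - j48.86 Ω
Step 3 — With the output port shorted to ground, the output series arm Z2 runs from the junction to ground; the shunt arm Z3 also runs from the junction to ground. They appear in parallel: Z3 || Z2 = 0 + j14.44 Ω.
Step 4 — Series with input arm Z1: Z_in = Z1 + (Z3 || Z2) = 2420 + j14.44 Ω = 2420∠0.3° Ω.
Step 5 — Source phasor: V = 94∠-67.8° V = 35.52 - j87.03 V.
Step 6 — Ohm's law: I = V / Z_total = (35.52 - j87.03) / (2420 + j14.44) = 0.01446 - j0.03605 A.
Step 7 — Convert to polar: |I| = 0.03884 A, ∠I = -68.1°.

I = 0.03884∠-68.1° A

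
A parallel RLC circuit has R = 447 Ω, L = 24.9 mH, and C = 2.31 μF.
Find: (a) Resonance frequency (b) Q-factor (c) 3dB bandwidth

Step 1 — Resonance: ω₀ = 1/√(LC) = 1/√(0.0249·2.31e-06) = 4170 rad/s.
Step 2 — f₀ = ω₀/(2π) = 663.6 Hz.
Step 3 — Parallel Q: Q = R/(ω₀L) = 447/(4170·0.0249) = 4.305.
Step 4 — Bandwidth: Δω = ω₀/Q = 968.5 rad/s; BW = Δω/(2π) = 154.1 Hz.

(a) f₀ = 663.6 Hz  (b) Q = 4.305  (c) BW = 154.1 Hz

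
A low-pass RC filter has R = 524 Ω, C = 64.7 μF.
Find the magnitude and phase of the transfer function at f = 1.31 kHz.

Step 1 — Angular frequency: ω = 2π·1310 = 8231 rad/s.
Step 2 — Transfer function: H(jω) = 1/(1 + jωRC).
Step 3 — Denominator: 1 + jωRC = 1 + j·8231·524·6.47e-05 = 1 + j279.1.
Step 4 — H = 1.284e-05 - j0.003584.
Step 5 — Magnitude: |H| = 0.003584 (-48.9 dB); phase: φ = -89.8°.

|H| = 0.003584 (-48.9 dB), φ = -89.8°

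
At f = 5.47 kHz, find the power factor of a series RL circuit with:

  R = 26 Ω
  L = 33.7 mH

Step 1 — Angular frequency: ω = 2π·f = 2π·5470 = 3.437e+04 rad/s.
Step 2 — Component impedances:
  R: Z = R = 26 Ω
  L: Z = jωL = j·3.437e+04·0.0337 = 0 + j1158 Ω
Step 3 — Series combination: Z_total = R + L = 26 + j1158 Ω = 1159∠88.7° Ω.
Step 4 — Power factor: PF = cos(φ) = Re(Z)/|Z| = 26/1158.5 = 0.02244.
Step 5 — Type: Im(Z) = 1158 ⇒ lagging (phase φ = 88.7°).

PF = 0.02244 (lagging, φ = 88.7°)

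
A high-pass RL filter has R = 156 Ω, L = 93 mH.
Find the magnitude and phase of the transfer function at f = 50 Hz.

Step 1 — Angular frequency: ω = 2π·50 = 314.2 rad/s.
Step 2 — Transfer function: H(jω) = jωL/(R + jωL).
Step 3 — Numerator jωL = j·29.22; denominator R + jωL = 156 + j29.22.
Step 4 — H = 0.03389 + j0.1809.
Step 5 — Magnitude: |H| = 0.1841 (-14.7 dB); phase: φ = 79.4°.

|H| = 0.1841 (-14.7 dB), φ = 79.4°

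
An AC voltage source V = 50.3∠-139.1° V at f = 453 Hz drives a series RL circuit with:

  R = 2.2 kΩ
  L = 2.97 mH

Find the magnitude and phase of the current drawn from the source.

Step 1 — Angular frequency: ω = 2π·f = 2π·453 = 2846 rad/s.
Step 2 — Component impedances:
  R: Z = R = 2200 Ω
  L: Z = jωL = j·2846·0.00297 = 0 + j8.453 Ω
Step 3 — Series combination: Z_total = R + L = 2200 + j8.453 Ω = 2200∠0.2° Ω.
Step 4 — Source phasor: V = 50.3∠-139.1° V = -38.02 - j32.93 V.
Step 5 — Ohm's law: I = V / Z_total = (-38.02 - j32.93) / (2200 + j8.453) = -0.01734 - j0.0149 A.
Step 6 — Convert to polar: |I| = 0.02286 A, ∠I = -139.3°.

I = 0.02286∠-139.3° A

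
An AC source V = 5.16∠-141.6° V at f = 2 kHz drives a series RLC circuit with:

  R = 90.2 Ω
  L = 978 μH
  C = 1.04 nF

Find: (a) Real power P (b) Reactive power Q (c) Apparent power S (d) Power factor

Step 1 — Angular frequency: ω = 2π·f = 2π·2000 = 1.257e+04 rad/s.
Step 2 — Component impedances:
  R: Z = R = 90.2 Ω
  L: Z = jωL = j·1.257e+04·0.000978 = 0 + j12.29 Ω
  C: Z = 1/(jωC) = -j/(ω·C) = 0 - j7.652e+04 Ω
Step 3 — Series combination: Z_total = R + L + C = 90.2 - j7.65e+04 Ω = 7.65e+04∠-89.9° Ω.
Step 4 — Source phasor: V = 5.16∠-141.6° V = -4.044 - j3.205 V.
Step 5 — Current: I = V / Z = 4.183e-05 - j5.291e-05 A = 6.745e-05∠-51.7° A.
Step 6 — Complex power: S = V·I* = 4.103e-07 - j0.000348 VA.
Step 7 — Real power: P = Re(S) = 4.103e-07 W.
Step 8 — Reactive power: Q = Im(S) = -0.000348 VAR.
Step 9 — Apparent power: |S| = 0.000348 VA.
Step 10 — Power factor: PF = P/|S| = 0.001179 (leading).

(a) P = 4.103e-07 W  (b) Q = -0.000348 VAR  (c) S = 0.000348 VA  (d) PF = 0.001179 (leading)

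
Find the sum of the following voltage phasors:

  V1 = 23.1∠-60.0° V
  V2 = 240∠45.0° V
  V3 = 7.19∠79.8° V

Step 1 — Convert each phasor to rectangular form:
  V1 = 23.1·(cos(-60.0°) + j·sin(-60.0°)) = 11.55 - j20.01 V
  V2 = 240·(cos(45.0°) + j·sin(45.0°)) = 169.7 + j169.7 V
  V3 = 7.19·(cos(79.8°) + j·sin(79.8°)) = 1.273 + j7.076 V
Step 2 — Sum components: V_total = 182.5 + j156.8 V.
Step 3 — Convert to polar: |V_total| = 240.6 V, ∠V_total = 40.7°.

V_total = 240.6∠40.7° V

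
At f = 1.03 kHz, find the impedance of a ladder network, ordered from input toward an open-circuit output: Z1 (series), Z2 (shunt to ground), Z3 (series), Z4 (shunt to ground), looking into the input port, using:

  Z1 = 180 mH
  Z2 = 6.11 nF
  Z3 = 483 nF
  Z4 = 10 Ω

Step 1 — Angular frequency: ω = 2π·f = 2π·1030 = 6472 rad/s.
Step 2 — Component impedances:
  Z1: Z = jωL = j·6472·0.18 = 0 + j1165 Ω
  Z2: Z = 1/(jωC) = -j/(ω·C) = 0 - j2.529e+04 Ω
  Z3: Z = 1/(jωC) = -j/(ω·C) = 0 - j319.9 Ω
  Z4: Z = R = 10 Ω
Step 3 — Ladder network (open output): work backward from the far end, alternating series and parallel combinations. Z_in = 9.752 + j849 Ω = 849∠89.3° Ω.

Z = 9.752 + j849 Ω = 849∠89.3° Ω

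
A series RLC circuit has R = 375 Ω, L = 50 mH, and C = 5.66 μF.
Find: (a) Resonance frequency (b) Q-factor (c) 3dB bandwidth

Step 1 — Resonance condition Im(Z)=0 gives ω₀ = 1/√(LC).
Step 2 — ω₀ = 1/√(0.05·5.66e-06) = 1880 rad/s.
Step 3 — f₀ = ω₀/(2π) = 299.2 Hz.
Step 4 — Series Q: Q = ω₀L/R = 1880·0.05/375 = 0.2506.
Step 5 — 3dB bandwidth: Δω = ω₀/Q = 7500 rad/s; BW = Δω/(2π) = 1194 Hz.

(a) f₀ = 299.2 Hz  (b) Q = 0.2506  (c) BW = 1194 Hz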